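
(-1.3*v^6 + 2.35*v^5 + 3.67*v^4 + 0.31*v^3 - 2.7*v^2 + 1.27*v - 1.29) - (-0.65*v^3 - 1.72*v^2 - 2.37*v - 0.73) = -1.3*v^6 + 2.35*v^5 + 3.67*v^4 + 0.96*v^3 - 0.98*v^2 + 3.64*v - 0.56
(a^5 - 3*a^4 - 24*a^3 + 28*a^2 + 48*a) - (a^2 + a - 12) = a^5 - 3*a^4 - 24*a^3 + 27*a^2 + 47*a + 12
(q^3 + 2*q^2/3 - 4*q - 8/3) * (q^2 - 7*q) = q^5 - 19*q^4/3 - 26*q^3/3 + 76*q^2/3 + 56*q/3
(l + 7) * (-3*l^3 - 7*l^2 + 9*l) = -3*l^4 - 28*l^3 - 40*l^2 + 63*l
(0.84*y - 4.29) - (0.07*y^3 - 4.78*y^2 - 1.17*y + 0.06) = -0.07*y^3 + 4.78*y^2 + 2.01*y - 4.35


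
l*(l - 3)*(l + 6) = l^3 + 3*l^2 - 18*l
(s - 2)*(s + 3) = s^2 + s - 6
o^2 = o^2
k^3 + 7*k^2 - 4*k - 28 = (k - 2)*(k + 2)*(k + 7)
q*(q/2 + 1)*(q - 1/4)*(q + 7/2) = q^4/2 + 21*q^3/8 + 45*q^2/16 - 7*q/8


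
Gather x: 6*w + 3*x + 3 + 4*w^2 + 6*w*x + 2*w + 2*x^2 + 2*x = 4*w^2 + 8*w + 2*x^2 + x*(6*w + 5) + 3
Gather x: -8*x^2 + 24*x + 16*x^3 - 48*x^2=16*x^3 - 56*x^2 + 24*x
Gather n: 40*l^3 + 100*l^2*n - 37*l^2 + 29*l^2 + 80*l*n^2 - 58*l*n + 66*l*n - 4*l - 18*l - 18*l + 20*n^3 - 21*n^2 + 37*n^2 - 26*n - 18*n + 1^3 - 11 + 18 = 40*l^3 - 8*l^2 - 40*l + 20*n^3 + n^2*(80*l + 16) + n*(100*l^2 + 8*l - 44) + 8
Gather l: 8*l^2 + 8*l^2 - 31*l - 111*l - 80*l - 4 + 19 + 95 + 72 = 16*l^2 - 222*l + 182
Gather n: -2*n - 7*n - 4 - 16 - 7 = -9*n - 27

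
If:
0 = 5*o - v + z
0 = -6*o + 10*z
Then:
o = 5*z/3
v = 28*z/3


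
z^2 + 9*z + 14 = (z + 2)*(z + 7)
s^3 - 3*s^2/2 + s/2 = s*(s - 1)*(s - 1/2)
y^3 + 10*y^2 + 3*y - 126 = (y - 3)*(y + 6)*(y + 7)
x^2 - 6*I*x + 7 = (x - 7*I)*(x + I)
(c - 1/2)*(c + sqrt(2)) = c^2 - c/2 + sqrt(2)*c - sqrt(2)/2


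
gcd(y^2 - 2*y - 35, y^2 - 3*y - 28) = y - 7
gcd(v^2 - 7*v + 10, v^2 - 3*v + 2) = v - 2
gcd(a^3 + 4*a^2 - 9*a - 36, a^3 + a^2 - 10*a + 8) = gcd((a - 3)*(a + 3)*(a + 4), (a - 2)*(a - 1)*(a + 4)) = a + 4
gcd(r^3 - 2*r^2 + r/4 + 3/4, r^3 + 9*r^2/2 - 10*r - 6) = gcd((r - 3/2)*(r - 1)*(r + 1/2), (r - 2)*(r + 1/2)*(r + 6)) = r + 1/2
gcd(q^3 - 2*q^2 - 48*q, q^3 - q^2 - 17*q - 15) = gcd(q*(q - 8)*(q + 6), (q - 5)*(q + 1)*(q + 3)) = 1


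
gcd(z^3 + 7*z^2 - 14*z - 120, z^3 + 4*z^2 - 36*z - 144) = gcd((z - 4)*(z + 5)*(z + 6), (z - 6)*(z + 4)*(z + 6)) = z + 6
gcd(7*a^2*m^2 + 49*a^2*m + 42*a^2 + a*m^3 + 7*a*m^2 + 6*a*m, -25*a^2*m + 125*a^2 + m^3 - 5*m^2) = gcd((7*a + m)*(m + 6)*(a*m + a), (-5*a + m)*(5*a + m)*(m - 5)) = 1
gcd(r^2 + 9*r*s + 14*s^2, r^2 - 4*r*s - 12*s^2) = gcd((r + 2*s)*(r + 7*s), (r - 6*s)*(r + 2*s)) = r + 2*s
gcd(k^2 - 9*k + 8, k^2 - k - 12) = 1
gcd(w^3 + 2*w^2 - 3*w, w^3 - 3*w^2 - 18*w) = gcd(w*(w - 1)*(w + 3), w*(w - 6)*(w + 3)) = w^2 + 3*w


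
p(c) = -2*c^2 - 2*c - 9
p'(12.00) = -50.00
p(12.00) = -321.00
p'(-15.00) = 58.00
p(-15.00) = -429.00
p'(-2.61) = 8.44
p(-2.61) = -17.40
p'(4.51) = -20.04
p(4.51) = -58.70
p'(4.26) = -19.04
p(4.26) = -53.82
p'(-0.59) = 0.36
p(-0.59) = -8.52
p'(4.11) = -18.44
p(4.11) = -51.00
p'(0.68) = -4.72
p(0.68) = -11.28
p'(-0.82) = 1.28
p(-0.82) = -8.70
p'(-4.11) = 14.44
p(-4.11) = -34.56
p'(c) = -4*c - 2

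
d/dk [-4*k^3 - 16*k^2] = 4*k*(-3*k - 8)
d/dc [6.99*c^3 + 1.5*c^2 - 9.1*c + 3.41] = 20.97*c^2 + 3.0*c - 9.1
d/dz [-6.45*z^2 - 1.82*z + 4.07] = -12.9*z - 1.82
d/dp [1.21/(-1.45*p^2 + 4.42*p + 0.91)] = (3.509*p - 5.3482)/(-1.45*p^2 + 4.42*p + 0.91)^2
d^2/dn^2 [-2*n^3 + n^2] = 2 - 12*n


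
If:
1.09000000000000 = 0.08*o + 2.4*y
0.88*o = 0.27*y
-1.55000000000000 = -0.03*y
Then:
No Solution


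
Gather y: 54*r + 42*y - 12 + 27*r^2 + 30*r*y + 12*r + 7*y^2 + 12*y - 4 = 27*r^2 + 66*r + 7*y^2 + y*(30*r + 54) - 16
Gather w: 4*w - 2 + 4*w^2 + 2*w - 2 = 4*w^2 + 6*w - 4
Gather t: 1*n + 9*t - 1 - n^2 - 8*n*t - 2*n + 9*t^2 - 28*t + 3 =-n^2 - n + 9*t^2 + t*(-8*n - 19) + 2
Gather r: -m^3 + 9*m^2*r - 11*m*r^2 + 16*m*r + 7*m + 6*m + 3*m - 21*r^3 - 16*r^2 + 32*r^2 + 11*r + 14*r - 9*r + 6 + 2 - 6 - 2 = -m^3 + 16*m - 21*r^3 + r^2*(16 - 11*m) + r*(9*m^2 + 16*m + 16)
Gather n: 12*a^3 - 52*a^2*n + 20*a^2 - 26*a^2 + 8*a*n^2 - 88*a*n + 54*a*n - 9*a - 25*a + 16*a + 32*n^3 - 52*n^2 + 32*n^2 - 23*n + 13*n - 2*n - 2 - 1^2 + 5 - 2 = 12*a^3 - 6*a^2 - 18*a + 32*n^3 + n^2*(8*a - 20) + n*(-52*a^2 - 34*a - 12)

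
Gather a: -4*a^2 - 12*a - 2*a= -4*a^2 - 14*a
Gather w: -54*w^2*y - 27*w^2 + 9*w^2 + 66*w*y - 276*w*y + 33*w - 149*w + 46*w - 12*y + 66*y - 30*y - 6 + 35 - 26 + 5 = w^2*(-54*y - 18) + w*(-210*y - 70) + 24*y + 8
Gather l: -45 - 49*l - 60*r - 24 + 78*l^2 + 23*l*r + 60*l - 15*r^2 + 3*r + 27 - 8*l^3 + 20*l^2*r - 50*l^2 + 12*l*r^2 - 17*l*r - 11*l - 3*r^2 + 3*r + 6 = -8*l^3 + l^2*(20*r + 28) + l*(12*r^2 + 6*r) - 18*r^2 - 54*r - 36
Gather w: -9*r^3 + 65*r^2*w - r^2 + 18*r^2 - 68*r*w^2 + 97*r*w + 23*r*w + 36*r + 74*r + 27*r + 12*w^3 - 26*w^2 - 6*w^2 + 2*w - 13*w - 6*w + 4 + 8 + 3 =-9*r^3 + 17*r^2 + 137*r + 12*w^3 + w^2*(-68*r - 32) + w*(65*r^2 + 120*r - 17) + 15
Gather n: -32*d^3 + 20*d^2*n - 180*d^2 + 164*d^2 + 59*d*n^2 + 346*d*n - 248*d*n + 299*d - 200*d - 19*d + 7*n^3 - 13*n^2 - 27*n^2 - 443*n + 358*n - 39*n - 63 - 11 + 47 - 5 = -32*d^3 - 16*d^2 + 80*d + 7*n^3 + n^2*(59*d - 40) + n*(20*d^2 + 98*d - 124) - 32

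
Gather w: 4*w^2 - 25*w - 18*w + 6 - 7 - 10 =4*w^2 - 43*w - 11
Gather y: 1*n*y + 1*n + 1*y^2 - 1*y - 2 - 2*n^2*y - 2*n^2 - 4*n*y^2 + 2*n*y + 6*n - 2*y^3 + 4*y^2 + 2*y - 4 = -2*n^2 + 7*n - 2*y^3 + y^2*(5 - 4*n) + y*(-2*n^2 + 3*n + 1) - 6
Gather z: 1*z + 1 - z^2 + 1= -z^2 + z + 2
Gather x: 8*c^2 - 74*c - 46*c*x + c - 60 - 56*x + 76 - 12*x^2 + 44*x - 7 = 8*c^2 - 73*c - 12*x^2 + x*(-46*c - 12) + 9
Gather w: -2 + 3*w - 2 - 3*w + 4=0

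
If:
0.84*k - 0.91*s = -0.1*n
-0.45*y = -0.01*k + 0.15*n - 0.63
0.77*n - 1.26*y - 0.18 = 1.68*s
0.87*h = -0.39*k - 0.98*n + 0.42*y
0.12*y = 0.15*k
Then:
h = -2.87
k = 0.43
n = 2.61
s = 0.69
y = 0.54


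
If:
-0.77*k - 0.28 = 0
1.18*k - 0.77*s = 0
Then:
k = -0.36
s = -0.56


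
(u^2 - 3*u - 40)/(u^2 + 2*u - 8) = (u^2 - 3*u - 40)/(u^2 + 2*u - 8)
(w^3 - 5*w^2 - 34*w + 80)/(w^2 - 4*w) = (w^3 - 5*w^2 - 34*w + 80)/(w*(w - 4))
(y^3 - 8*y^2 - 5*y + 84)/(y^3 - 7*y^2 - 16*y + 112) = (y + 3)/(y + 4)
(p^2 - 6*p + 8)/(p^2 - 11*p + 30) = (p^2 - 6*p + 8)/(p^2 - 11*p + 30)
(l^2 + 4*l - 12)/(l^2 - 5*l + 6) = (l + 6)/(l - 3)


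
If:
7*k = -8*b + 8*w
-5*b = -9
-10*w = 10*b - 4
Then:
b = 9/5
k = -128/35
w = -7/5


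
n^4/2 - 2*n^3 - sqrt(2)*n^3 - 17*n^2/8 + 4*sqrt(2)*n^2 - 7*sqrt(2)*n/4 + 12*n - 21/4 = (n/2 + sqrt(2)/2)*(n - 7/2)*(n - 1/2)*(n - 3*sqrt(2))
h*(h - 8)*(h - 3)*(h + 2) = h^4 - 9*h^3 + 2*h^2 + 48*h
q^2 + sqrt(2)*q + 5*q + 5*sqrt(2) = (q + 5)*(q + sqrt(2))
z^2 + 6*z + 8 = (z + 2)*(z + 4)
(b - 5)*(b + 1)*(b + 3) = b^3 - b^2 - 17*b - 15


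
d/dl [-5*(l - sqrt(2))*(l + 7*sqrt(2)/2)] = -10*l - 25*sqrt(2)/2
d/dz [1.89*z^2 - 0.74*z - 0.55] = 3.78*z - 0.74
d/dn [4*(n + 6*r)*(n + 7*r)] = 8*n + 52*r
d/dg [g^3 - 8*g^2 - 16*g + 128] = 3*g^2 - 16*g - 16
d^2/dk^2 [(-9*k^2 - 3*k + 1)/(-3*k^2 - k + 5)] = 28*(27*k^2 + 9*k + 16)/(27*k^6 + 27*k^5 - 126*k^4 - 89*k^3 + 210*k^2 + 75*k - 125)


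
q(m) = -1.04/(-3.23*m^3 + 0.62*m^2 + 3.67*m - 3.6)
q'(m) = -1.04*(9.69*m^2 - 1.24*m - 3.67)/(-3.23*m^3 + 0.62*m^2 + 3.67*m - 3.6)^2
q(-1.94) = -0.07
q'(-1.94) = -0.16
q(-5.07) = -0.00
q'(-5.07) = -0.00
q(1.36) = 0.19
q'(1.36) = -0.42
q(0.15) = 0.34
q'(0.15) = 0.41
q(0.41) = 0.47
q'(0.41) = 0.54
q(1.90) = 0.06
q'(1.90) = -0.11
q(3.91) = 0.01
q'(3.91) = -0.00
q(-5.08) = -0.00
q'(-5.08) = -0.00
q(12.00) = 0.00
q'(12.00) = -0.00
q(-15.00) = -0.00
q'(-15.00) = -0.00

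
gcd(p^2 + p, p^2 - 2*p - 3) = p + 1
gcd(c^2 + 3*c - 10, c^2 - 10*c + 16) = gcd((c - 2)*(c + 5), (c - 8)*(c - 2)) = c - 2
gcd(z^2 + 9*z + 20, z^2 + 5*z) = z + 5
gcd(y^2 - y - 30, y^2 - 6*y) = y - 6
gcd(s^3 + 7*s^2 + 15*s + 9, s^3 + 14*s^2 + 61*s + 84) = s + 3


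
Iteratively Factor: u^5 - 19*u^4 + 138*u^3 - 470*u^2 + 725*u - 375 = (u - 1)*(u^4 - 18*u^3 + 120*u^2 - 350*u + 375) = (u - 3)*(u - 1)*(u^3 - 15*u^2 + 75*u - 125) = (u - 5)*(u - 3)*(u - 1)*(u^2 - 10*u + 25) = (u - 5)^2*(u - 3)*(u - 1)*(u - 5)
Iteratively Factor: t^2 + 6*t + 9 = (t + 3)*(t + 3)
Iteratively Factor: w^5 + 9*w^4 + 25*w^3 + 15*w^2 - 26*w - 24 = (w - 1)*(w^4 + 10*w^3 + 35*w^2 + 50*w + 24) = (w - 1)*(w + 2)*(w^3 + 8*w^2 + 19*w + 12) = (w - 1)*(w + 1)*(w + 2)*(w^2 + 7*w + 12) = (w - 1)*(w + 1)*(w + 2)*(w + 4)*(w + 3)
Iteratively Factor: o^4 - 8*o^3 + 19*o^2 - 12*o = (o - 4)*(o^3 - 4*o^2 + 3*o) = (o - 4)*(o - 1)*(o^2 - 3*o) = o*(o - 4)*(o - 1)*(o - 3)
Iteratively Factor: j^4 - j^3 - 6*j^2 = (j + 2)*(j^3 - 3*j^2) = j*(j + 2)*(j^2 - 3*j) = j^2*(j + 2)*(j - 3)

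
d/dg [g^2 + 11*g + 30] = 2*g + 11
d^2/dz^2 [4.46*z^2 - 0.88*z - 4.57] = 8.92000000000000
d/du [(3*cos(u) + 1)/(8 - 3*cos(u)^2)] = 3*(3*sin(u)^2 - 2*cos(u) - 11)*sin(u)/(3*cos(u)^2 - 8)^2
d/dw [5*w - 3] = 5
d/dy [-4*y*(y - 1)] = 4 - 8*y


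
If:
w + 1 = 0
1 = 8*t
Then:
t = 1/8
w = -1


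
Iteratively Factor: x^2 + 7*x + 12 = (x + 3)*(x + 4)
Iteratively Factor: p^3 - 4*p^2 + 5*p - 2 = (p - 1)*(p^2 - 3*p + 2) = (p - 2)*(p - 1)*(p - 1)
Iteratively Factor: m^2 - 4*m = (m)*(m - 4)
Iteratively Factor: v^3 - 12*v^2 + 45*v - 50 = (v - 5)*(v^2 - 7*v + 10) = (v - 5)^2*(v - 2)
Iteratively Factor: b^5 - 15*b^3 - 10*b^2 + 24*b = (b - 1)*(b^4 + b^3 - 14*b^2 - 24*b) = b*(b - 1)*(b^3 + b^2 - 14*b - 24) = b*(b - 1)*(b + 3)*(b^2 - 2*b - 8) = b*(b - 1)*(b + 2)*(b + 3)*(b - 4)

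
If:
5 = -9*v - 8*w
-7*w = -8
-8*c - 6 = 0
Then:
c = -3/4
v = -11/7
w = 8/7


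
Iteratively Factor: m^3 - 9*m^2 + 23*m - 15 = (m - 3)*(m^2 - 6*m + 5) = (m - 3)*(m - 1)*(m - 5)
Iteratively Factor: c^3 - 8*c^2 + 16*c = (c)*(c^2 - 8*c + 16) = c*(c - 4)*(c - 4)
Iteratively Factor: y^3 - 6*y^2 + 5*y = (y)*(y^2 - 6*y + 5) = y*(y - 5)*(y - 1)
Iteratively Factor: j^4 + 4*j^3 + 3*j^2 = (j)*(j^3 + 4*j^2 + 3*j) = j*(j + 3)*(j^2 + j) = j^2*(j + 3)*(j + 1)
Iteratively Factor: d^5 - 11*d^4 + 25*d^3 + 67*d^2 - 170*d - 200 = (d - 5)*(d^4 - 6*d^3 - 5*d^2 + 42*d + 40) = (d - 5)*(d + 1)*(d^3 - 7*d^2 + 2*d + 40) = (d - 5)*(d - 4)*(d + 1)*(d^2 - 3*d - 10) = (d - 5)^2*(d - 4)*(d + 1)*(d + 2)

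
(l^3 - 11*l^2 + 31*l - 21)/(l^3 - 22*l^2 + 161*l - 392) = (l^2 - 4*l + 3)/(l^2 - 15*l + 56)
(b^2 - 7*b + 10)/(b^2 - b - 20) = (b - 2)/(b + 4)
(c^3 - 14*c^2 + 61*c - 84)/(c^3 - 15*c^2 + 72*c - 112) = (c - 3)/(c - 4)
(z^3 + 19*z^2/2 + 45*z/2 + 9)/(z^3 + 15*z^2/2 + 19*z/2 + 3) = (z + 3)/(z + 1)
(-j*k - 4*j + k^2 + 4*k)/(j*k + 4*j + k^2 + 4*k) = (-j + k)/(j + k)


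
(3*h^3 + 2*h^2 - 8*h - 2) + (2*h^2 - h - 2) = 3*h^3 + 4*h^2 - 9*h - 4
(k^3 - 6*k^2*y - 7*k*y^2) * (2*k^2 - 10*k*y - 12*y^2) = 2*k^5 - 22*k^4*y + 34*k^3*y^2 + 142*k^2*y^3 + 84*k*y^4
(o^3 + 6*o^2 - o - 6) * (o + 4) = o^4 + 10*o^3 + 23*o^2 - 10*o - 24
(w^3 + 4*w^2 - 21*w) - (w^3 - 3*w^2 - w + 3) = 7*w^2 - 20*w - 3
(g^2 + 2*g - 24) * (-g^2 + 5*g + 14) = -g^4 + 3*g^3 + 48*g^2 - 92*g - 336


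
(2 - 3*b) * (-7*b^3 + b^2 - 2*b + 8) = 21*b^4 - 17*b^3 + 8*b^2 - 28*b + 16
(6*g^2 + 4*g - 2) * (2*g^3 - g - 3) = 12*g^5 + 8*g^4 - 10*g^3 - 22*g^2 - 10*g + 6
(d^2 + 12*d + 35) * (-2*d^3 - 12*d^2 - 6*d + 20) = -2*d^5 - 36*d^4 - 220*d^3 - 472*d^2 + 30*d + 700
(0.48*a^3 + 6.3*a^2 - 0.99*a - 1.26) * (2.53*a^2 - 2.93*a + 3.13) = 1.2144*a^5 + 14.5326*a^4 - 19.4613*a^3 + 19.4319*a^2 + 0.5931*a - 3.9438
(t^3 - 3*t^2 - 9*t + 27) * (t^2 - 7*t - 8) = t^5 - 10*t^4 + 4*t^3 + 114*t^2 - 117*t - 216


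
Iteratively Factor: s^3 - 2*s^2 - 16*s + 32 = (s - 4)*(s^2 + 2*s - 8) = (s - 4)*(s - 2)*(s + 4)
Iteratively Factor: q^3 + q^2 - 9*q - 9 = (q + 3)*(q^2 - 2*q - 3) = (q + 1)*(q + 3)*(q - 3)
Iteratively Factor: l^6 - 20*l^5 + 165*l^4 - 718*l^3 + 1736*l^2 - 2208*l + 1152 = (l - 4)*(l^5 - 16*l^4 + 101*l^3 - 314*l^2 + 480*l - 288) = (l - 4)*(l - 3)*(l^4 - 13*l^3 + 62*l^2 - 128*l + 96) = (l - 4)^2*(l - 3)*(l^3 - 9*l^2 + 26*l - 24) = (l - 4)^3*(l - 3)*(l^2 - 5*l + 6) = (l - 4)^3*(l - 3)^2*(l - 2)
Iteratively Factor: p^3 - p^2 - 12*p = (p + 3)*(p^2 - 4*p) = p*(p + 3)*(p - 4)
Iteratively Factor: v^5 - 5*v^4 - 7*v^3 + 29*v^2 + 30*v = (v - 3)*(v^4 - 2*v^3 - 13*v^2 - 10*v) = v*(v - 3)*(v^3 - 2*v^2 - 13*v - 10) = v*(v - 5)*(v - 3)*(v^2 + 3*v + 2) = v*(v - 5)*(v - 3)*(v + 2)*(v + 1)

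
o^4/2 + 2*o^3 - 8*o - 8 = (o/2 + 1)*(o - 2)*(o + 2)^2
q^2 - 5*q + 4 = (q - 4)*(q - 1)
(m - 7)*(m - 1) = m^2 - 8*m + 7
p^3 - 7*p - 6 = (p - 3)*(p + 1)*(p + 2)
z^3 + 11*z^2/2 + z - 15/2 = (z - 1)*(z + 3/2)*(z + 5)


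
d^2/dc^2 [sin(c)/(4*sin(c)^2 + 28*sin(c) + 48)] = (-sin(c)^5 + 7*sin(c)^4 + 74*sin(c)^3 + 84*sin(c)^2 - 216*sin(c) - 168)/(4*(sin(c) + 3)^3*(sin(c) + 4)^3)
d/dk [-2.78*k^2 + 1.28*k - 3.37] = 1.28 - 5.56*k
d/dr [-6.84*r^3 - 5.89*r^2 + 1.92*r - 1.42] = -20.52*r^2 - 11.78*r + 1.92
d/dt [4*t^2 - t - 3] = 8*t - 1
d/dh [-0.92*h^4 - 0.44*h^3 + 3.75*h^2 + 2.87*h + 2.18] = -3.68*h^3 - 1.32*h^2 + 7.5*h + 2.87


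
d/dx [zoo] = 0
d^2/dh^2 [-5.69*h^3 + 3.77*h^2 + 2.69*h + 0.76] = 7.54 - 34.14*h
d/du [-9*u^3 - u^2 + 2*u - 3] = -27*u^2 - 2*u + 2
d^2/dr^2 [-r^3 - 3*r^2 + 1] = -6*r - 6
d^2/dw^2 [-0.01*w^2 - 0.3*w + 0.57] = -0.0200000000000000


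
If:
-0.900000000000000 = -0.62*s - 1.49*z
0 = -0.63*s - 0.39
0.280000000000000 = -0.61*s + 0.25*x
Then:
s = -0.62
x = -0.39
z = 0.86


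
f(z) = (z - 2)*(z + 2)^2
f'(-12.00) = 380.00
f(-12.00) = -1400.00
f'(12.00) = 476.00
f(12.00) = 1960.00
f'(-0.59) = -5.32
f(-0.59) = -5.15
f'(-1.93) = -0.55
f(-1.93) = -0.02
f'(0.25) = -2.81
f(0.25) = -8.86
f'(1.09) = 3.92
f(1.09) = -8.69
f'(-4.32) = 34.71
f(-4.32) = -34.02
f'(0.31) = -2.47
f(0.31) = -9.02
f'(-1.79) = -1.55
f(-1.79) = -0.17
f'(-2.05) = 0.41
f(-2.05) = -0.01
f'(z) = (z - 2)*(2*z + 4) + (z + 2)^2 = (z + 2)*(3*z - 2)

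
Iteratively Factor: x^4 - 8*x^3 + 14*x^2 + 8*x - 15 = (x - 3)*(x^3 - 5*x^2 - x + 5) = (x - 3)*(x + 1)*(x^2 - 6*x + 5) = (x - 3)*(x - 1)*(x + 1)*(x - 5)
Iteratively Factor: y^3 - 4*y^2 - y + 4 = (y - 1)*(y^2 - 3*y - 4) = (y - 1)*(y + 1)*(y - 4)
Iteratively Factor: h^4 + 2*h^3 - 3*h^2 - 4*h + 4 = (h + 2)*(h^3 - 3*h + 2) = (h - 1)*(h + 2)*(h^2 + h - 2) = (h - 1)*(h + 2)^2*(h - 1)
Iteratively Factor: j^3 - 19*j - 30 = (j - 5)*(j^2 + 5*j + 6) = (j - 5)*(j + 2)*(j + 3)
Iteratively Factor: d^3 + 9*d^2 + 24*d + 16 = (d + 4)*(d^2 + 5*d + 4) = (d + 4)^2*(d + 1)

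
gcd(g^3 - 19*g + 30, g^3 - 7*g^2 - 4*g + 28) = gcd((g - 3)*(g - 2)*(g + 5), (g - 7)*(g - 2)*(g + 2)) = g - 2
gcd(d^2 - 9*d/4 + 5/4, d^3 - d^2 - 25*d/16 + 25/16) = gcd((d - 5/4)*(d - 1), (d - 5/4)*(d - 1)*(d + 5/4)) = d^2 - 9*d/4 + 5/4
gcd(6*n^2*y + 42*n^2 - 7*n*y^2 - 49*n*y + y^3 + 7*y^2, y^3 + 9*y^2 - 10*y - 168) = y + 7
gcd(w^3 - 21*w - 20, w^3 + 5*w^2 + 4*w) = w^2 + 5*w + 4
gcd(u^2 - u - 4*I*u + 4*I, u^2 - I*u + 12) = u - 4*I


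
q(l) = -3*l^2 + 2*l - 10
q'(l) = 2 - 6*l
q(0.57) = -9.83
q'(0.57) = -1.42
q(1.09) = -11.38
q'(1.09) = -4.54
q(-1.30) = -17.67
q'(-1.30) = 9.80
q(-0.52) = -11.85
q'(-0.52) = 5.12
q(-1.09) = -15.74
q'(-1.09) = 8.54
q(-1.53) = -20.08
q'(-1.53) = 11.18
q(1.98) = -17.80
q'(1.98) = -9.88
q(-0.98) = -14.84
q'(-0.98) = 7.88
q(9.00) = -235.00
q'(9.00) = -52.00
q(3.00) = -31.00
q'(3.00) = -16.00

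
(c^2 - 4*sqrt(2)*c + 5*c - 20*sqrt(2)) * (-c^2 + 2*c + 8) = -c^4 - 3*c^3 + 4*sqrt(2)*c^3 + 12*sqrt(2)*c^2 + 18*c^2 - 72*sqrt(2)*c + 40*c - 160*sqrt(2)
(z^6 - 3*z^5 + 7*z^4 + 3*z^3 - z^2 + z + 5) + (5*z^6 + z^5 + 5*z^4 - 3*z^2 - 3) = 6*z^6 - 2*z^5 + 12*z^4 + 3*z^3 - 4*z^2 + z + 2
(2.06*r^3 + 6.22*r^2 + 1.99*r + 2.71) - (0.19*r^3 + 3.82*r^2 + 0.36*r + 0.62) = 1.87*r^3 + 2.4*r^2 + 1.63*r + 2.09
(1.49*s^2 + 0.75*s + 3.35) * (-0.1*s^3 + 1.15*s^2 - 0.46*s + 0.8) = -0.149*s^5 + 1.6385*s^4 - 0.1579*s^3 + 4.6995*s^2 - 0.941*s + 2.68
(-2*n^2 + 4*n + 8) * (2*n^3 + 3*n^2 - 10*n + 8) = -4*n^5 + 2*n^4 + 48*n^3 - 32*n^2 - 48*n + 64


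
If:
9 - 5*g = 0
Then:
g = 9/5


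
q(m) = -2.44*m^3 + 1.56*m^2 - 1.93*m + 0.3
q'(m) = -7.32*m^2 + 3.12*m - 1.93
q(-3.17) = 99.82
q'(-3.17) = -85.38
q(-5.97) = 586.60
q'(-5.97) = -281.45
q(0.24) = -0.11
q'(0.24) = -1.60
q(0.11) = 0.10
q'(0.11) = -1.68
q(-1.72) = 20.65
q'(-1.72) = -28.95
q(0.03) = 0.24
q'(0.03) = -1.84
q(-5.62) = 493.53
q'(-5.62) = -250.66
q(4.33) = -176.89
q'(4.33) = -125.66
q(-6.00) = 595.08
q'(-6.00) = -284.17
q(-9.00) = 1922.79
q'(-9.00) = -622.93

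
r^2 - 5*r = r*(r - 5)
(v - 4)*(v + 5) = v^2 + v - 20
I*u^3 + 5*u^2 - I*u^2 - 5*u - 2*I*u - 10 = (u - 2)*(u - 5*I)*(I*u + I)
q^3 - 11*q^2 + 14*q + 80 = (q - 8)*(q - 5)*(q + 2)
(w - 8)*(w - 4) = w^2 - 12*w + 32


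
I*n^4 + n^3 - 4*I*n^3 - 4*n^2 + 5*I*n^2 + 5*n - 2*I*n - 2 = (n - 2)*(n - 1)^2*(I*n + 1)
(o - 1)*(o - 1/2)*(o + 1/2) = o^3 - o^2 - o/4 + 1/4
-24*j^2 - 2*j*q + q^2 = (-6*j + q)*(4*j + q)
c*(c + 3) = c^2 + 3*c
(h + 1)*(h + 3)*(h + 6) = h^3 + 10*h^2 + 27*h + 18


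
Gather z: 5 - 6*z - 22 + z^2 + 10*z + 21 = z^2 + 4*z + 4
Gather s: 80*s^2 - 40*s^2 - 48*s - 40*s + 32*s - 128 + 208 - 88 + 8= 40*s^2 - 56*s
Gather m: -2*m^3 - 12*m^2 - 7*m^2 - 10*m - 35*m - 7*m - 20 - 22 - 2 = -2*m^3 - 19*m^2 - 52*m - 44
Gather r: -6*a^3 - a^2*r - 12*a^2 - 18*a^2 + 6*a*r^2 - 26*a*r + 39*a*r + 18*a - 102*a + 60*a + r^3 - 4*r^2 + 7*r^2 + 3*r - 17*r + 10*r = -6*a^3 - 30*a^2 - 24*a + r^3 + r^2*(6*a + 3) + r*(-a^2 + 13*a - 4)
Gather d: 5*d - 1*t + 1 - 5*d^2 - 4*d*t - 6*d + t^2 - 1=-5*d^2 + d*(-4*t - 1) + t^2 - t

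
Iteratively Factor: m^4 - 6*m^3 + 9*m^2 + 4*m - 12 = (m + 1)*(m^3 - 7*m^2 + 16*m - 12) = (m - 3)*(m + 1)*(m^2 - 4*m + 4) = (m - 3)*(m - 2)*(m + 1)*(m - 2)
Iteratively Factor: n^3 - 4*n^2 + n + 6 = (n - 2)*(n^2 - 2*n - 3) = (n - 2)*(n + 1)*(n - 3)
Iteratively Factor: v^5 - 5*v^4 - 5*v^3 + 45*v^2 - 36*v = (v + 3)*(v^4 - 8*v^3 + 19*v^2 - 12*v) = v*(v + 3)*(v^3 - 8*v^2 + 19*v - 12) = v*(v - 1)*(v + 3)*(v^2 - 7*v + 12) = v*(v - 4)*(v - 1)*(v + 3)*(v - 3)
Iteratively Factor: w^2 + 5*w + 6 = (w + 2)*(w + 3)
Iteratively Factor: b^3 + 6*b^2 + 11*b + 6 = (b + 2)*(b^2 + 4*b + 3) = (b + 1)*(b + 2)*(b + 3)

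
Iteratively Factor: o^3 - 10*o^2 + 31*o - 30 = (o - 5)*(o^2 - 5*o + 6) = (o - 5)*(o - 2)*(o - 3)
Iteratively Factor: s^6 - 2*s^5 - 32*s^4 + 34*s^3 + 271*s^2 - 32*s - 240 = (s + 1)*(s^5 - 3*s^4 - 29*s^3 + 63*s^2 + 208*s - 240) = (s - 5)*(s + 1)*(s^4 + 2*s^3 - 19*s^2 - 32*s + 48) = (s - 5)*(s - 1)*(s + 1)*(s^3 + 3*s^2 - 16*s - 48) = (s - 5)*(s - 1)*(s + 1)*(s + 3)*(s^2 - 16) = (s - 5)*(s - 1)*(s + 1)*(s + 3)*(s + 4)*(s - 4)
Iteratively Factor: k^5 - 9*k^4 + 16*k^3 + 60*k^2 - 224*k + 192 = (k - 2)*(k^4 - 7*k^3 + 2*k^2 + 64*k - 96) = (k - 2)*(k + 3)*(k^3 - 10*k^2 + 32*k - 32) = (k - 2)^2*(k + 3)*(k^2 - 8*k + 16) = (k - 4)*(k - 2)^2*(k + 3)*(k - 4)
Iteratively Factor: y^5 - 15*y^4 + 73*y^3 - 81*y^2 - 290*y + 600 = (y - 5)*(y^4 - 10*y^3 + 23*y^2 + 34*y - 120) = (y - 5)*(y + 2)*(y^3 - 12*y^2 + 47*y - 60) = (y - 5)*(y - 3)*(y + 2)*(y^2 - 9*y + 20) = (y - 5)*(y - 4)*(y - 3)*(y + 2)*(y - 5)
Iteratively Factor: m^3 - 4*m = (m + 2)*(m^2 - 2*m) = (m - 2)*(m + 2)*(m)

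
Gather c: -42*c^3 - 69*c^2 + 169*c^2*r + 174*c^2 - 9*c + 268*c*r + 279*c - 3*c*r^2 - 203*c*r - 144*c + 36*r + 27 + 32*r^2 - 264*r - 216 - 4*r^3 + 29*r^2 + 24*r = -42*c^3 + c^2*(169*r + 105) + c*(-3*r^2 + 65*r + 126) - 4*r^3 + 61*r^2 - 204*r - 189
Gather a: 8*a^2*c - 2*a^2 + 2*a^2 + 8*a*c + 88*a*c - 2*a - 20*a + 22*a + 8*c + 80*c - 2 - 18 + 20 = 8*a^2*c + 96*a*c + 88*c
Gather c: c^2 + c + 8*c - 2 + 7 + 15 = c^2 + 9*c + 20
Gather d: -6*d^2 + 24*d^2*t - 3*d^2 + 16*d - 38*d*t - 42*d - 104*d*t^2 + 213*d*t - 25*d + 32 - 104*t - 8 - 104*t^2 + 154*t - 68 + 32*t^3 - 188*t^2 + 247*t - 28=d^2*(24*t - 9) + d*(-104*t^2 + 175*t - 51) + 32*t^3 - 292*t^2 + 297*t - 72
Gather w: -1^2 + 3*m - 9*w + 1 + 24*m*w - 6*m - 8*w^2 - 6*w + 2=-3*m - 8*w^2 + w*(24*m - 15) + 2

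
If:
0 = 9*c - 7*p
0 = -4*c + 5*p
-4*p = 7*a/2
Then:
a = 0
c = 0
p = 0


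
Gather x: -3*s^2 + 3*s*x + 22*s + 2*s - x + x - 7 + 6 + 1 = -3*s^2 + 3*s*x + 24*s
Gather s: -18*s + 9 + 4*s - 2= 7 - 14*s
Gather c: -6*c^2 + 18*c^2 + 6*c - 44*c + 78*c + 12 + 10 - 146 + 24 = 12*c^2 + 40*c - 100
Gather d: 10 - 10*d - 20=-10*d - 10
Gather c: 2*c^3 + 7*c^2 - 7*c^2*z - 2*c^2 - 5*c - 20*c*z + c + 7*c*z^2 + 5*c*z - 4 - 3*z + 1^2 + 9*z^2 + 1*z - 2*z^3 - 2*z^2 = 2*c^3 + c^2*(5 - 7*z) + c*(7*z^2 - 15*z - 4) - 2*z^3 + 7*z^2 - 2*z - 3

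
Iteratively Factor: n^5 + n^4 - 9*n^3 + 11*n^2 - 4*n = (n - 1)*(n^4 + 2*n^3 - 7*n^2 + 4*n) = (n - 1)*(n + 4)*(n^3 - 2*n^2 + n) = (n - 1)^2*(n + 4)*(n^2 - n) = (n - 1)^3*(n + 4)*(n)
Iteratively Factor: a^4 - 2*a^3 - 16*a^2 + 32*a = (a - 4)*(a^3 + 2*a^2 - 8*a) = (a - 4)*(a + 4)*(a^2 - 2*a) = a*(a - 4)*(a + 4)*(a - 2)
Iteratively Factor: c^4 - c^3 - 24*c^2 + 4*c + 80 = (c - 5)*(c^3 + 4*c^2 - 4*c - 16) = (c - 5)*(c - 2)*(c^2 + 6*c + 8) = (c - 5)*(c - 2)*(c + 4)*(c + 2)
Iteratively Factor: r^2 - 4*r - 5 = (r + 1)*(r - 5)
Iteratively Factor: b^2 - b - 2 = (b - 2)*(b + 1)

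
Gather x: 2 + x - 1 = x + 1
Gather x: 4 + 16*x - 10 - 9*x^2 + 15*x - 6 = -9*x^2 + 31*x - 12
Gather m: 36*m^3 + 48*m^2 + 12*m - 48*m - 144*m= 36*m^3 + 48*m^2 - 180*m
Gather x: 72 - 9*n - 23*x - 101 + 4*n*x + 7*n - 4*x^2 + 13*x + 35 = -2*n - 4*x^2 + x*(4*n - 10) + 6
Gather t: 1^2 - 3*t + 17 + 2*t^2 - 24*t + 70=2*t^2 - 27*t + 88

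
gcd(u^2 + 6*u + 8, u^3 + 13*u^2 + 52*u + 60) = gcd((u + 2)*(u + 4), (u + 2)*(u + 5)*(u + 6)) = u + 2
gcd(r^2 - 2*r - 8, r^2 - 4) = r + 2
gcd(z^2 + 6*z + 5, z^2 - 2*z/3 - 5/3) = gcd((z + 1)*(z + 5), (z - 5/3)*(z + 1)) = z + 1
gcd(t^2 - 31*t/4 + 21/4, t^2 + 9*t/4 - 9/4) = t - 3/4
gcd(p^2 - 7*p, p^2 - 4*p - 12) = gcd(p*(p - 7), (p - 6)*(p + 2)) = 1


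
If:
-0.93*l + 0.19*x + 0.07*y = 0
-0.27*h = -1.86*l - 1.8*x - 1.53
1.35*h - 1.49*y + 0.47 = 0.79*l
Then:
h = 1.15720705234969*y - 0.438548943560509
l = 0.0914297730026335*y - 0.154482371907198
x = 0.0791036257497321*y - 0.756150557229971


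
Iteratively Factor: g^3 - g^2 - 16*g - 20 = (g - 5)*(g^2 + 4*g + 4) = (g - 5)*(g + 2)*(g + 2)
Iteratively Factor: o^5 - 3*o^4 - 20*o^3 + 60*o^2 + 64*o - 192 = (o + 2)*(o^4 - 5*o^3 - 10*o^2 + 80*o - 96) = (o - 3)*(o + 2)*(o^3 - 2*o^2 - 16*o + 32) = (o - 4)*(o - 3)*(o + 2)*(o^2 + 2*o - 8) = (o - 4)*(o - 3)*(o - 2)*(o + 2)*(o + 4)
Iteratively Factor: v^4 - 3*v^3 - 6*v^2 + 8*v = (v - 4)*(v^3 + v^2 - 2*v) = (v - 4)*(v + 2)*(v^2 - v) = (v - 4)*(v - 1)*(v + 2)*(v)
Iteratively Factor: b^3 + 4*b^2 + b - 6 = (b + 2)*(b^2 + 2*b - 3) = (b - 1)*(b + 2)*(b + 3)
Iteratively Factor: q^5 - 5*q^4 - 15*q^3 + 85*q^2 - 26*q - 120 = (q + 4)*(q^4 - 9*q^3 + 21*q^2 + q - 30) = (q - 5)*(q + 4)*(q^3 - 4*q^2 + q + 6) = (q - 5)*(q - 2)*(q + 4)*(q^2 - 2*q - 3) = (q - 5)*(q - 2)*(q + 1)*(q + 4)*(q - 3)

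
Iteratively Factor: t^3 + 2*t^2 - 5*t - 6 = (t + 3)*(t^2 - t - 2) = (t + 1)*(t + 3)*(t - 2)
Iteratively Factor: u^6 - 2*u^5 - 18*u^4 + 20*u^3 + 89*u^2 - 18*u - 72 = (u - 1)*(u^5 - u^4 - 19*u^3 + u^2 + 90*u + 72) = (u - 4)*(u - 1)*(u^4 + 3*u^3 - 7*u^2 - 27*u - 18) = (u - 4)*(u - 1)*(u + 1)*(u^3 + 2*u^2 - 9*u - 18) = (u - 4)*(u - 1)*(u + 1)*(u + 3)*(u^2 - u - 6) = (u - 4)*(u - 3)*(u - 1)*(u + 1)*(u + 3)*(u + 2)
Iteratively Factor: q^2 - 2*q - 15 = (q - 5)*(q + 3)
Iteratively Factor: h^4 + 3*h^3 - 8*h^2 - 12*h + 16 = (h - 2)*(h^3 + 5*h^2 + 2*h - 8) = (h - 2)*(h - 1)*(h^2 + 6*h + 8) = (h - 2)*(h - 1)*(h + 2)*(h + 4)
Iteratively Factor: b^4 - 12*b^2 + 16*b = (b - 2)*(b^3 + 2*b^2 - 8*b) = b*(b - 2)*(b^2 + 2*b - 8) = b*(b - 2)*(b + 4)*(b - 2)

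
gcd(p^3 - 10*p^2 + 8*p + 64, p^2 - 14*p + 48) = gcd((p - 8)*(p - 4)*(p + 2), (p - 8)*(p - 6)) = p - 8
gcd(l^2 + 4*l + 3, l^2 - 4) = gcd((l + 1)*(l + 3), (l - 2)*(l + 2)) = 1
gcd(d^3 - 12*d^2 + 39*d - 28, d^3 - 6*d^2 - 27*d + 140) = d^2 - 11*d + 28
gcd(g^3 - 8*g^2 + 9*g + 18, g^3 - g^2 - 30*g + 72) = g - 3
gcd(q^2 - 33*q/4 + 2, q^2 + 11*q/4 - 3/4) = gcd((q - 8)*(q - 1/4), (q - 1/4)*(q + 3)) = q - 1/4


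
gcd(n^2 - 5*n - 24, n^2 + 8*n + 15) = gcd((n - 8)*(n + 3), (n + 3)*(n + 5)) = n + 3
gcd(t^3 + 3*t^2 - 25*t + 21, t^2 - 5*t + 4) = t - 1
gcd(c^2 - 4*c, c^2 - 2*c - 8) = c - 4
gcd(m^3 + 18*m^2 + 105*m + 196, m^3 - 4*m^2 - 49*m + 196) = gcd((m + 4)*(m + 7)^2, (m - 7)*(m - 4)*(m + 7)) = m + 7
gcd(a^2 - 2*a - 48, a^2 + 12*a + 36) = a + 6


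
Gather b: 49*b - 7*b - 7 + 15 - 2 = 42*b + 6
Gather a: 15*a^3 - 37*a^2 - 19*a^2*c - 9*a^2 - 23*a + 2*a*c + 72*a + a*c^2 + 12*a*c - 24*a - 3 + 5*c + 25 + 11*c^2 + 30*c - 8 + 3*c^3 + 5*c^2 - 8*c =15*a^3 + a^2*(-19*c - 46) + a*(c^2 + 14*c + 25) + 3*c^3 + 16*c^2 + 27*c + 14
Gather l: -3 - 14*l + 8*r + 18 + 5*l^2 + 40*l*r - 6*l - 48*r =5*l^2 + l*(40*r - 20) - 40*r + 15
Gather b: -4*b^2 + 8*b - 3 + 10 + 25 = -4*b^2 + 8*b + 32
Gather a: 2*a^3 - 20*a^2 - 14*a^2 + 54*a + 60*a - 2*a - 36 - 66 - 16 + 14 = 2*a^3 - 34*a^2 + 112*a - 104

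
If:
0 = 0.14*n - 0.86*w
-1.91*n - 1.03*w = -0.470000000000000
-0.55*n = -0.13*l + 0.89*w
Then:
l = 1.21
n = 0.23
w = 0.04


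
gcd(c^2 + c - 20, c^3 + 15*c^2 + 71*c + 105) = c + 5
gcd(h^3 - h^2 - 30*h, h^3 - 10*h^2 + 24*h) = h^2 - 6*h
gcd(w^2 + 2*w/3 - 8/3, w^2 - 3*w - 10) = w + 2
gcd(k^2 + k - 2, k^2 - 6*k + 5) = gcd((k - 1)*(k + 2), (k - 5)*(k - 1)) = k - 1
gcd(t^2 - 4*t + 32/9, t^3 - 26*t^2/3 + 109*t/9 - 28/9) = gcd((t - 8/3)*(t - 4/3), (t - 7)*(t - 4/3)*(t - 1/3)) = t - 4/3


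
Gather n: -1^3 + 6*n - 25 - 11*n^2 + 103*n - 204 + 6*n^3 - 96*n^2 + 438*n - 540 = 6*n^3 - 107*n^2 + 547*n - 770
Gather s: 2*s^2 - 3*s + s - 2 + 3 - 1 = 2*s^2 - 2*s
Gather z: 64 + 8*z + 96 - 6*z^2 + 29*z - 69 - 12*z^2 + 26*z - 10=-18*z^2 + 63*z + 81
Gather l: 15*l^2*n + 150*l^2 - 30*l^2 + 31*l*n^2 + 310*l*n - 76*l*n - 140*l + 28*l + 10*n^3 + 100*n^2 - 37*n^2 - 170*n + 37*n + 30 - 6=l^2*(15*n + 120) + l*(31*n^2 + 234*n - 112) + 10*n^3 + 63*n^2 - 133*n + 24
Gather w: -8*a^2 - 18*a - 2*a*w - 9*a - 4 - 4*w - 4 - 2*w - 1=-8*a^2 - 27*a + w*(-2*a - 6) - 9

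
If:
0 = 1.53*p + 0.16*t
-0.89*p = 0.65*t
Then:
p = 0.00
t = 0.00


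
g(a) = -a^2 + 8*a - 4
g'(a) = 8 - 2*a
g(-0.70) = -10.09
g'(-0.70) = 9.40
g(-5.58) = -79.78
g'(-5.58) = 19.16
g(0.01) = -3.92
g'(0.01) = 7.98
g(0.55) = 0.10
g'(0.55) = 6.90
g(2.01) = 8.04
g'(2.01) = 3.98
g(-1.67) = -20.15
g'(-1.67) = 11.34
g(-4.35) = -57.72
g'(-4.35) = 16.70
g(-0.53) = -8.52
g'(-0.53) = 9.06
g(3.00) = 11.00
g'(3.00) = 2.00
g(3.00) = 11.00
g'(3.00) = 2.00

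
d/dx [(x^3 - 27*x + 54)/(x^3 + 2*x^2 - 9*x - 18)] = 2*(x^2 + 24*x + 54)/(x^4 + 10*x^3 + 37*x^2 + 60*x + 36)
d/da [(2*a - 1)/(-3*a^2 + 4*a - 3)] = 2*(3*a^2 - 3*a - 1)/(9*a^4 - 24*a^3 + 34*a^2 - 24*a + 9)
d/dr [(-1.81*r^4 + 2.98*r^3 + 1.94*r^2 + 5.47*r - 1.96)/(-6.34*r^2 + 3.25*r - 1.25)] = (22.9508*r^5 - 36.5407*r^4 + 28.42*r^3 + 29.8098*r^2 - 29.7028*r - 0.467499999999999)/(40.1956*r^4 - 41.21*r^3 + 26.4125*r^2 - 8.125*r + 1.5625)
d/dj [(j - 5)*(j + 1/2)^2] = (2*j + 1)*(6*j - 19)/4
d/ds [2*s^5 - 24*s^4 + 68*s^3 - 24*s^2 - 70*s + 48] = 10*s^4 - 96*s^3 + 204*s^2 - 48*s - 70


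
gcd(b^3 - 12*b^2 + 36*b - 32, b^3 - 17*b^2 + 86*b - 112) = b^2 - 10*b + 16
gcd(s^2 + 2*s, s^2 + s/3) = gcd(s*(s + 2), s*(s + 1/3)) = s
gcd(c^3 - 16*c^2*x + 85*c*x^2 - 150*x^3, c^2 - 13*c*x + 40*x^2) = -c + 5*x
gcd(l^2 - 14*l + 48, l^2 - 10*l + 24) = l - 6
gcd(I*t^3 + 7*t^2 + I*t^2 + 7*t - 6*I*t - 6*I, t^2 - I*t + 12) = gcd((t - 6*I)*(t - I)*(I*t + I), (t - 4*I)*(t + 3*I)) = 1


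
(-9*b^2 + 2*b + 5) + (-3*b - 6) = -9*b^2 - b - 1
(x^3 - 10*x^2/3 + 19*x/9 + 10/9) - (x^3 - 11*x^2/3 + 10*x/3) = x^2/3 - 11*x/9 + 10/9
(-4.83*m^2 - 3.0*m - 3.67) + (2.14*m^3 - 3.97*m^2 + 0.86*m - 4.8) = 2.14*m^3 - 8.8*m^2 - 2.14*m - 8.47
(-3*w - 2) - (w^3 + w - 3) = -w^3 - 4*w + 1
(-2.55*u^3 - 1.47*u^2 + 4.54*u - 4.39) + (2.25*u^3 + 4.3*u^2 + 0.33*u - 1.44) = -0.3*u^3 + 2.83*u^2 + 4.87*u - 5.83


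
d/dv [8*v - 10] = 8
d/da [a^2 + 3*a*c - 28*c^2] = 2*a + 3*c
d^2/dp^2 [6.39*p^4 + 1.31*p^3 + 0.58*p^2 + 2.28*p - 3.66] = 76.68*p^2 + 7.86*p + 1.16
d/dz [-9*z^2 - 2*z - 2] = -18*z - 2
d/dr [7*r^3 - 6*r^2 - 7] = 3*r*(7*r - 4)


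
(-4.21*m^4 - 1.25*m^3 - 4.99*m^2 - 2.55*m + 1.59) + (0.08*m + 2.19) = -4.21*m^4 - 1.25*m^3 - 4.99*m^2 - 2.47*m + 3.78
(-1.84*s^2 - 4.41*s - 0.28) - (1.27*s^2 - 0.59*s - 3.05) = -3.11*s^2 - 3.82*s + 2.77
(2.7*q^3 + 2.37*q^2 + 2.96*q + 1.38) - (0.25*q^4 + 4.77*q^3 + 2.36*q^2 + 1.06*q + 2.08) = -0.25*q^4 - 2.07*q^3 + 0.0100000000000002*q^2 + 1.9*q - 0.7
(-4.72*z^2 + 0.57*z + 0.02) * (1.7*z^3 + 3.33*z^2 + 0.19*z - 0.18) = -8.024*z^5 - 14.7486*z^4 + 1.0353*z^3 + 1.0245*z^2 - 0.0988*z - 0.0036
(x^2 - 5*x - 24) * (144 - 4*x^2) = -4*x^4 + 20*x^3 + 240*x^2 - 720*x - 3456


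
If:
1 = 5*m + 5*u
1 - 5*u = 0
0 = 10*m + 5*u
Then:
No Solution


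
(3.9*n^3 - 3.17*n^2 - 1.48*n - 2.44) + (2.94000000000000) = 3.9*n^3 - 3.17*n^2 - 1.48*n + 0.5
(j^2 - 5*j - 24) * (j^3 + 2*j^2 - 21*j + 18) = j^5 - 3*j^4 - 55*j^3 + 75*j^2 + 414*j - 432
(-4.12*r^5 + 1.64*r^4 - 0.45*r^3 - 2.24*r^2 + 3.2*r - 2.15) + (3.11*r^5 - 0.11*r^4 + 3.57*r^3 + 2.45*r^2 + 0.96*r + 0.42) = -1.01*r^5 + 1.53*r^4 + 3.12*r^3 + 0.21*r^2 + 4.16*r - 1.73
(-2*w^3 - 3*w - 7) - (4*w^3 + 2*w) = -6*w^3 - 5*w - 7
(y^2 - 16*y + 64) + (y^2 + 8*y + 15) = 2*y^2 - 8*y + 79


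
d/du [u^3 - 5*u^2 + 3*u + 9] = 3*u^2 - 10*u + 3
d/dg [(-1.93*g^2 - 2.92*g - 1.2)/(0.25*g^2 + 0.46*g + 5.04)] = (-0.1578*g^2 - 18.8544*g - 14.1648)/(0.0625*g^4 + 0.23*g^3 + 2.7316*g^2 + 4.6368*g + 25.4016)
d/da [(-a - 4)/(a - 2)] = 6/(a - 2)^2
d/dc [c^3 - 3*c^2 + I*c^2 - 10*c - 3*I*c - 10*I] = 3*c^2 + 2*c*(-3 + I) - 10 - 3*I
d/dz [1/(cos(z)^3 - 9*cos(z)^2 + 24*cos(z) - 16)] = 3*(cos(z) - 2)*sin(z)/((cos(z) - 4)^3*(cos(z) - 1)^2)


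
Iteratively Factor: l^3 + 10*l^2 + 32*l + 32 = (l + 4)*(l^2 + 6*l + 8) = (l + 4)^2*(l + 2)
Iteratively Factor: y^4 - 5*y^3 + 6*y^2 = (y)*(y^3 - 5*y^2 + 6*y) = y^2*(y^2 - 5*y + 6) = y^2*(y - 2)*(y - 3)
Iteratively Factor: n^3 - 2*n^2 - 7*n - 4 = (n + 1)*(n^2 - 3*n - 4) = (n + 1)^2*(n - 4)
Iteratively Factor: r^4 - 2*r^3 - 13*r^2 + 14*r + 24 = (r + 1)*(r^3 - 3*r^2 - 10*r + 24) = (r - 2)*(r + 1)*(r^2 - r - 12) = (r - 2)*(r + 1)*(r + 3)*(r - 4)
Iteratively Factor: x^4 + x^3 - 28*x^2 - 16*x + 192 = (x - 4)*(x^3 + 5*x^2 - 8*x - 48) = (x - 4)*(x + 4)*(x^2 + x - 12) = (x - 4)*(x + 4)^2*(x - 3)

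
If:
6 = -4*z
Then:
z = -3/2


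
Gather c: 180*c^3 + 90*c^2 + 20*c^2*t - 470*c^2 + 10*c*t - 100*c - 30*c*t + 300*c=180*c^3 + c^2*(20*t - 380) + c*(200 - 20*t)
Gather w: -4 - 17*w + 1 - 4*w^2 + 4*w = -4*w^2 - 13*w - 3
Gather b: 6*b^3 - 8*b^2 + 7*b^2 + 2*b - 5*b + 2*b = 6*b^3 - b^2 - b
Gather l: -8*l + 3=3 - 8*l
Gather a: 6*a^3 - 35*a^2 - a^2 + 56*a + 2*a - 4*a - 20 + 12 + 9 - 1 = 6*a^3 - 36*a^2 + 54*a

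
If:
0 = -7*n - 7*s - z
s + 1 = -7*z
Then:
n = 48*z/7 + 1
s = -7*z - 1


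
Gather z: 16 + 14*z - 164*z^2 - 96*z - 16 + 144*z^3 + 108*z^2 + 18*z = 144*z^3 - 56*z^2 - 64*z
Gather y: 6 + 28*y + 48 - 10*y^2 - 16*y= -10*y^2 + 12*y + 54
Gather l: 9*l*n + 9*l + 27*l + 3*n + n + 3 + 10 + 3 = l*(9*n + 36) + 4*n + 16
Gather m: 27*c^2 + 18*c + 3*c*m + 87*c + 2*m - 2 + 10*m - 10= 27*c^2 + 105*c + m*(3*c + 12) - 12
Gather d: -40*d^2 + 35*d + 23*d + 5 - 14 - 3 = -40*d^2 + 58*d - 12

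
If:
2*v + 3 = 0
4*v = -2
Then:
No Solution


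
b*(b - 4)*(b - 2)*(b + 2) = b^4 - 4*b^3 - 4*b^2 + 16*b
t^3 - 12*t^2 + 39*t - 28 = (t - 7)*(t - 4)*(t - 1)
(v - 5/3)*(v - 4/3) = v^2 - 3*v + 20/9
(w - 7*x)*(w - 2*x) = w^2 - 9*w*x + 14*x^2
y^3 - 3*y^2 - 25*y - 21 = (y - 7)*(y + 1)*(y + 3)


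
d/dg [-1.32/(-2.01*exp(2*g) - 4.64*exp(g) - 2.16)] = (-5.3064*exp(g) - 6.1248)*exp(g)/(2.01*exp(2*g) + 4.64*exp(g) + 2.16)^2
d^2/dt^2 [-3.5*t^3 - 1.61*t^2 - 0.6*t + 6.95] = -21.0*t - 3.22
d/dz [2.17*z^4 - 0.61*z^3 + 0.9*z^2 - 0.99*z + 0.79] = 8.68*z^3 - 1.83*z^2 + 1.8*z - 0.99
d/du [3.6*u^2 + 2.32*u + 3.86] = 7.2*u + 2.32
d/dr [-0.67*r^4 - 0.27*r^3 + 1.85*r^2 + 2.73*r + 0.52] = -2.68*r^3 - 0.81*r^2 + 3.7*r + 2.73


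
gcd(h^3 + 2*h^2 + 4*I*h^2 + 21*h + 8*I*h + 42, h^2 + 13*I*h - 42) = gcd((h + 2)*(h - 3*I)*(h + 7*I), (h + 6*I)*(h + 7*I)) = h + 7*I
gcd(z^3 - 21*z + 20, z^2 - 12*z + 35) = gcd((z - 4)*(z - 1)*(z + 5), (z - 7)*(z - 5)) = 1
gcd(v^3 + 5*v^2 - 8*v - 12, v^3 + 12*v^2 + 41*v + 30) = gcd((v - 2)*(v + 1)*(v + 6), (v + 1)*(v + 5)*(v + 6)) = v^2 + 7*v + 6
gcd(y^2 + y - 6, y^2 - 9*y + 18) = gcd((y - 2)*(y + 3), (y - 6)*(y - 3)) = 1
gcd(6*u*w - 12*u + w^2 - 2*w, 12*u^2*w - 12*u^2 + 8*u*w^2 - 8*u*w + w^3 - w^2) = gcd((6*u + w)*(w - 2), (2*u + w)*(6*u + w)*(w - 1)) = 6*u + w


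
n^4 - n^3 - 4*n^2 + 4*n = n*(n - 2)*(n - 1)*(n + 2)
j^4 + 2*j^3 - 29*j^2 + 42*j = j*(j - 3)*(j - 2)*(j + 7)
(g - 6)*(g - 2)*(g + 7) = g^3 - g^2 - 44*g + 84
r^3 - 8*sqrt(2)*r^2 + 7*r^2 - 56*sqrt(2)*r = r*(r + 7)*(r - 8*sqrt(2))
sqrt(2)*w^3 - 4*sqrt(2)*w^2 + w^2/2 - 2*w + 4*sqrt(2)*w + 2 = (w - 2)^2*(sqrt(2)*w + 1/2)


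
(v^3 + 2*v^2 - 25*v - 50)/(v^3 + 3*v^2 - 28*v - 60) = (v + 5)/(v + 6)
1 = 1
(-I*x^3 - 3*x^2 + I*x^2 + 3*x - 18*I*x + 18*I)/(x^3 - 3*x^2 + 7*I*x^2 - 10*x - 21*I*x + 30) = (-I*x^3 + x^2*(-3 + I) + x*(3 - 18*I) + 18*I)/(x^3 + x^2*(-3 + 7*I) + x*(-10 - 21*I) + 30)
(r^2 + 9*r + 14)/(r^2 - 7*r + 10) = (r^2 + 9*r + 14)/(r^2 - 7*r + 10)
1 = 1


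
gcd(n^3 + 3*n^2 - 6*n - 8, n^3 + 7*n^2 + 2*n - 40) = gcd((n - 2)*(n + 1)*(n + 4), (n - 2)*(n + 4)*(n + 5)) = n^2 + 2*n - 8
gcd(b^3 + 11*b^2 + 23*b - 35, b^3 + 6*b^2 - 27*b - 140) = b + 7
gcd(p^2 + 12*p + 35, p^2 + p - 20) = p + 5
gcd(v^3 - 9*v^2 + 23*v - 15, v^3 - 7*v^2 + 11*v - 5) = v^2 - 6*v + 5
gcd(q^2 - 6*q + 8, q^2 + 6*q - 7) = 1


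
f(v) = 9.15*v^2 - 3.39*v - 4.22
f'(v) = 18.3*v - 3.39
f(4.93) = 201.46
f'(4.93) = 86.83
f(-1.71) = 28.33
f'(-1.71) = -34.68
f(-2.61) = 66.96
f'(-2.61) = -51.15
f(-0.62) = 1.40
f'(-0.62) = -14.74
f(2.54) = 46.20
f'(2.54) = 43.09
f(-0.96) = 7.47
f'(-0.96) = -20.96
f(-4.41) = 188.68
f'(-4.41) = -84.09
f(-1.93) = 36.41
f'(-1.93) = -38.71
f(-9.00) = 767.44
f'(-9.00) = -168.09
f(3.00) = 67.96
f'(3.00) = 51.51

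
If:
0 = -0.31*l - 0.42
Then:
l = -1.35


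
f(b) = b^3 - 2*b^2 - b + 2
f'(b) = 3*b^2 - 4*b - 1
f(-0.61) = 1.64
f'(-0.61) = 2.56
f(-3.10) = -43.91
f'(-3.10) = 40.23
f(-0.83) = 0.88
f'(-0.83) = 4.39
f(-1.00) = 0.00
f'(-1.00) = 6.00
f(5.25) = 86.33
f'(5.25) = 60.69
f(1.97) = -0.09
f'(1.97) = 2.76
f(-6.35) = -328.34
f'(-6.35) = 145.37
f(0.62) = 0.85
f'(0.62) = -2.33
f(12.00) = 1430.00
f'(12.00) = 383.00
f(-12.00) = -2002.00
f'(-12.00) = 479.00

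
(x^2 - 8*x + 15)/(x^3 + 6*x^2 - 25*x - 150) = (x - 3)/(x^2 + 11*x + 30)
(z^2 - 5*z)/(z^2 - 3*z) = (z - 5)/(z - 3)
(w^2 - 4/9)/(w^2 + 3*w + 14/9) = (3*w - 2)/(3*w + 7)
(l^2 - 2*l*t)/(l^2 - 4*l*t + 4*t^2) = l/(l - 2*t)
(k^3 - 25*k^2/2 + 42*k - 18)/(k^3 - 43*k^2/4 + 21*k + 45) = 2*(2*k - 1)/(4*k + 5)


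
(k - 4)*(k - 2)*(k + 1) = k^3 - 5*k^2 + 2*k + 8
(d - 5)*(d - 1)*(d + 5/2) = d^3 - 7*d^2/2 - 10*d + 25/2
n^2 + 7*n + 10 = (n + 2)*(n + 5)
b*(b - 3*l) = b^2 - 3*b*l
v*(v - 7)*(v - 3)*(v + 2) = v^4 - 8*v^3 + v^2 + 42*v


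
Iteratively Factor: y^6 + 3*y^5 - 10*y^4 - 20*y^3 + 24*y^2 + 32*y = (y + 2)*(y^5 + y^4 - 12*y^3 + 4*y^2 + 16*y) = (y - 2)*(y + 2)*(y^4 + 3*y^3 - 6*y^2 - 8*y) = (y - 2)^2*(y + 2)*(y^3 + 5*y^2 + 4*y) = (y - 2)^2*(y + 2)*(y + 4)*(y^2 + y) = (y - 2)^2*(y + 1)*(y + 2)*(y + 4)*(y)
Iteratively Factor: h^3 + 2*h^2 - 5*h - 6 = (h + 1)*(h^2 + h - 6) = (h + 1)*(h + 3)*(h - 2)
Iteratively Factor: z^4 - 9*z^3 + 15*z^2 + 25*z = (z + 1)*(z^3 - 10*z^2 + 25*z) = z*(z + 1)*(z^2 - 10*z + 25) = z*(z - 5)*(z + 1)*(z - 5)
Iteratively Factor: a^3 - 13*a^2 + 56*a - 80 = (a - 5)*(a^2 - 8*a + 16) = (a - 5)*(a - 4)*(a - 4)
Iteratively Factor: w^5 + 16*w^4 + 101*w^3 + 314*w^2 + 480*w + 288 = (w + 2)*(w^4 + 14*w^3 + 73*w^2 + 168*w + 144) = (w + 2)*(w + 3)*(w^3 + 11*w^2 + 40*w + 48) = (w + 2)*(w + 3)*(w + 4)*(w^2 + 7*w + 12) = (w + 2)*(w + 3)^2*(w + 4)*(w + 4)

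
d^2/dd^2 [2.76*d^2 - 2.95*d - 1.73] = 5.52000000000000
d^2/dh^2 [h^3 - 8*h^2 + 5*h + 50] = 6*h - 16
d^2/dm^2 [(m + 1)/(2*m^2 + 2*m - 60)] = ((m + 1)*(2*m + 1)^2 - (3*m + 2)*(m^2 + m - 30))/(m^2 + m - 30)^3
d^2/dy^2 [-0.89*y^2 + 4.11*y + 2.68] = -1.78000000000000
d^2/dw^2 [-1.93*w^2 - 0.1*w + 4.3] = -3.86000000000000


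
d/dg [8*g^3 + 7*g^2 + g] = 24*g^2 + 14*g + 1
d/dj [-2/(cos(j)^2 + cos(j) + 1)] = -2*(2*cos(j) + 1)*sin(j)/(cos(j)^2 + cos(j) + 1)^2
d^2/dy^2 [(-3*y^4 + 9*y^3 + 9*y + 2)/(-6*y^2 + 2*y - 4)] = (27*y^6 - 27*y^5 + 63*y^4 - 84*y^3 + 72*y^2 + 72*y - 8)/(27*y^6 - 27*y^5 + 63*y^4 - 37*y^3 + 42*y^2 - 12*y + 8)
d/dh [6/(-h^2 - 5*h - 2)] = 6*(2*h + 5)/(h^2 + 5*h + 2)^2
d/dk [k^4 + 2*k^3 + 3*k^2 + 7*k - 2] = 4*k^3 + 6*k^2 + 6*k + 7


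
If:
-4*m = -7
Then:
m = 7/4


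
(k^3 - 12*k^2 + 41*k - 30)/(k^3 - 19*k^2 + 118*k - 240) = (k - 1)/(k - 8)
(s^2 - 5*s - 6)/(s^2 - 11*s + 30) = (s + 1)/(s - 5)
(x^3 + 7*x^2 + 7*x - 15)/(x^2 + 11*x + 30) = (x^2 + 2*x - 3)/(x + 6)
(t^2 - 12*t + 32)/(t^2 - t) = (t^2 - 12*t + 32)/(t*(t - 1))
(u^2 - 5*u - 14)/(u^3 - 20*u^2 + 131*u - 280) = (u + 2)/(u^2 - 13*u + 40)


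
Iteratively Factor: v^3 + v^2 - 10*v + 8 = (v + 4)*(v^2 - 3*v + 2) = (v - 1)*(v + 4)*(v - 2)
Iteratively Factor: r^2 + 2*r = (r)*(r + 2)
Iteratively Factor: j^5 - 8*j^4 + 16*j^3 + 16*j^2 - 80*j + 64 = (j - 2)*(j^4 - 6*j^3 + 4*j^2 + 24*j - 32) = (j - 2)^2*(j^3 - 4*j^2 - 4*j + 16) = (j - 2)^3*(j^2 - 2*j - 8) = (j - 4)*(j - 2)^3*(j + 2)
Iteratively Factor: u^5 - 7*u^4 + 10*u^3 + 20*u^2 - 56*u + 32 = (u - 4)*(u^4 - 3*u^3 - 2*u^2 + 12*u - 8) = (u - 4)*(u - 2)*(u^3 - u^2 - 4*u + 4) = (u - 4)*(u - 2)*(u + 2)*(u^2 - 3*u + 2) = (u - 4)*(u - 2)^2*(u + 2)*(u - 1)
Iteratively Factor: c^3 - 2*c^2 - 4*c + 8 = (c + 2)*(c^2 - 4*c + 4) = (c - 2)*(c + 2)*(c - 2)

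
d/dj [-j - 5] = -1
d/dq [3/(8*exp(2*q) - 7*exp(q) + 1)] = (21 - 48*exp(q))*exp(q)/(8*exp(2*q) - 7*exp(q) + 1)^2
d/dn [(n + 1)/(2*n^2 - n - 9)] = (2*n^2 - n - (n + 1)*(4*n - 1) - 9)/(-2*n^2 + n + 9)^2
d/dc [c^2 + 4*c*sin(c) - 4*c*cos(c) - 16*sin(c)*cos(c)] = 4*sqrt(2)*c*sin(c + pi/4) + 2*c - 16*cos(2*c) - 4*sqrt(2)*cos(c + pi/4)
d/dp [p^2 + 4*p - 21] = 2*p + 4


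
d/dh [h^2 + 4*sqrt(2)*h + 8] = 2*h + 4*sqrt(2)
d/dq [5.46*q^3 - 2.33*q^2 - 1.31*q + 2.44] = 16.38*q^2 - 4.66*q - 1.31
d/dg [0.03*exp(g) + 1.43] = 0.03*exp(g)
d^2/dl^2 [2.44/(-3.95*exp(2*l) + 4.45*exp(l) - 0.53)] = (-2.44*(7.9*exp(l) - 4.45)*(15.8*exp(l) - 8.9)*exp(l) + (38.552*exp(l) - 10.858)*(3.95*exp(2*l) - 4.45*exp(l) + 0.53))*exp(l)/(3.95*exp(2*l) - 4.45*exp(l) + 0.53)^3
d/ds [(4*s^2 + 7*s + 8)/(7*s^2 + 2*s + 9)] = (-41*s^2 - 40*s + 47)/(49*s^4 + 28*s^3 + 130*s^2 + 36*s + 81)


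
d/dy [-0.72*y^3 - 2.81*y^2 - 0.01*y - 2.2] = -2.16*y^2 - 5.62*y - 0.01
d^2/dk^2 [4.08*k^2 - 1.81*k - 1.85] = 8.16000000000000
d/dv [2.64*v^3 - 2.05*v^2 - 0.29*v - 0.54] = 7.92*v^2 - 4.1*v - 0.29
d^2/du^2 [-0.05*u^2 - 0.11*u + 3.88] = -0.100000000000000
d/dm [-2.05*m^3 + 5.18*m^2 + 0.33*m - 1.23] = -6.15*m^2 + 10.36*m + 0.33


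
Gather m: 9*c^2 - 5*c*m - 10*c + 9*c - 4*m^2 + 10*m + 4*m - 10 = 9*c^2 - c - 4*m^2 + m*(14 - 5*c) - 10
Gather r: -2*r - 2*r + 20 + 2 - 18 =4 - 4*r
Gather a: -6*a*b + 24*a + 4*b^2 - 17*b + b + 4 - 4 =a*(24 - 6*b) + 4*b^2 - 16*b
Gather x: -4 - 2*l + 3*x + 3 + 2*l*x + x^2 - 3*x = 2*l*x - 2*l + x^2 - 1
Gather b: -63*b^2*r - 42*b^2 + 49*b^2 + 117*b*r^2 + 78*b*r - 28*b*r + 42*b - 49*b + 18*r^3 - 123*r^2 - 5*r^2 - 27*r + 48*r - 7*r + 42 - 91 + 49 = b^2*(7 - 63*r) + b*(117*r^2 + 50*r - 7) + 18*r^3 - 128*r^2 + 14*r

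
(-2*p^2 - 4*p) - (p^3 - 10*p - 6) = -p^3 - 2*p^2 + 6*p + 6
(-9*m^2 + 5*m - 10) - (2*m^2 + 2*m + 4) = -11*m^2 + 3*m - 14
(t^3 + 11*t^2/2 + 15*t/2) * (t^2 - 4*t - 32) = t^5 + 3*t^4/2 - 93*t^3/2 - 206*t^2 - 240*t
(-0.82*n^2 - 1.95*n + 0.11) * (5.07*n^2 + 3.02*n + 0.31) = -4.1574*n^4 - 12.3629*n^3 - 5.5855*n^2 - 0.2723*n + 0.0341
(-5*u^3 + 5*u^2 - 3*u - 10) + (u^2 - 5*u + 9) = -5*u^3 + 6*u^2 - 8*u - 1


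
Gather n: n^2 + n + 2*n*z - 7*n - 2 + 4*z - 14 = n^2 + n*(2*z - 6) + 4*z - 16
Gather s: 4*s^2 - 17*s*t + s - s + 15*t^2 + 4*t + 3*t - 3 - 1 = 4*s^2 - 17*s*t + 15*t^2 + 7*t - 4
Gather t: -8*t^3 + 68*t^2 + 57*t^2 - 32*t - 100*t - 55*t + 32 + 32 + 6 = -8*t^3 + 125*t^2 - 187*t + 70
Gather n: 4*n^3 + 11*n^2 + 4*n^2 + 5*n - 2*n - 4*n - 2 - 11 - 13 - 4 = 4*n^3 + 15*n^2 - n - 30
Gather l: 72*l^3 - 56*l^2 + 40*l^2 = 72*l^3 - 16*l^2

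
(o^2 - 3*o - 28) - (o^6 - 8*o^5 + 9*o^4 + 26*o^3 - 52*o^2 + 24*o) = -o^6 + 8*o^5 - 9*o^4 - 26*o^3 + 53*o^2 - 27*o - 28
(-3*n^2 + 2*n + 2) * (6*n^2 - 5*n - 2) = -18*n^4 + 27*n^3 + 8*n^2 - 14*n - 4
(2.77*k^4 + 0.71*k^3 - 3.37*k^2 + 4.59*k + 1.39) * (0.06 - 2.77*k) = -7.6729*k^5 - 1.8005*k^4 + 9.3775*k^3 - 12.9165*k^2 - 3.5749*k + 0.0834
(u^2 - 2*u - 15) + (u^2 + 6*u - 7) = 2*u^2 + 4*u - 22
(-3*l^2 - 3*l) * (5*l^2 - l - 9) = -15*l^4 - 12*l^3 + 30*l^2 + 27*l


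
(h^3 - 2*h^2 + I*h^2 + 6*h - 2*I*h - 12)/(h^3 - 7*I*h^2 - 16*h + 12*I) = (h^2 + h*(-2 + 3*I) - 6*I)/(h^2 - 5*I*h - 6)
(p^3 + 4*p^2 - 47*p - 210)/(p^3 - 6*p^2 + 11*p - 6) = (p^3 + 4*p^2 - 47*p - 210)/(p^3 - 6*p^2 + 11*p - 6)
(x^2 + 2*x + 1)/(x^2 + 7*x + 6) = (x + 1)/(x + 6)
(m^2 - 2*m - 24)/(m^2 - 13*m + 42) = (m + 4)/(m - 7)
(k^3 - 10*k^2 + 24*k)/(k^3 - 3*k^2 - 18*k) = (k - 4)/(k + 3)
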